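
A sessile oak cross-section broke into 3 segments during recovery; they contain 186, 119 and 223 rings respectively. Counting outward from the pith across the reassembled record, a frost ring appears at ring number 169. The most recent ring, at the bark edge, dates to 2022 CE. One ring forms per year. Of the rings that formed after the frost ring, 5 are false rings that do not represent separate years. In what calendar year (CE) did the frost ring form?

1668 CE

Total rings = 186 + 119 + 223 = 528.
Between ring 169 and the bark edge there are 528 − 169 = 359 rings.
359 − 5 false = 354 true rings after the frost ring.
Counting back 354 years from 2022 CE places the frost ring in 2022 − 354 = 1668 CE.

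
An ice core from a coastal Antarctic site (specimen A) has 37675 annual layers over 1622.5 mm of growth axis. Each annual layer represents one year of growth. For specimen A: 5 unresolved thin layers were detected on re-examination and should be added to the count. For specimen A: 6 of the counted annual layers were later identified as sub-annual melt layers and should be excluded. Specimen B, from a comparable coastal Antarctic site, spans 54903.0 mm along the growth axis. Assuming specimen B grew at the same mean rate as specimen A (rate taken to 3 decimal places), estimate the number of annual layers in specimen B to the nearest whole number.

1276814 annual layers

Specimen A: after corrections the count is 37675 − 6 + 5 = 37674 annual layers.
A: Mean rate = 1622.5 mm / 37674 years ≈ 0.043 mm per year.
Specimen B: 54903.0 mm / 0.043 mm per year = 1276813.95 years ≈ 1276814 annual layers.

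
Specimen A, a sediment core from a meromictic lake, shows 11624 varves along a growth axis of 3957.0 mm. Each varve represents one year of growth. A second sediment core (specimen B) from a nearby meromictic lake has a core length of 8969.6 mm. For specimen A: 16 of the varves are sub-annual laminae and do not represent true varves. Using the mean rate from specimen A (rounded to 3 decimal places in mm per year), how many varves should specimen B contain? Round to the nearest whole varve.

26304 varves

Specimen A: true varve count = 11624 − 16 = 11608.
A: 3957.0 mm over 11608 years gives 3957.0 / 11608 ≈ 0.341 mm per year.
For B, 8969.6 / 0.341 = 26303.81 years ≈ 26304 varves.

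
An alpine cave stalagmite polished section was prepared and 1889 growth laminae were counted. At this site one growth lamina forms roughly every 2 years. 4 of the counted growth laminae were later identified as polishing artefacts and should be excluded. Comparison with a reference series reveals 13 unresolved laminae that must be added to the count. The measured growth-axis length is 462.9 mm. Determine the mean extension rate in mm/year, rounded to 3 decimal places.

Correcting the raw count gives 1889 − 4 + 13 = 1898 true growth laminae.
Multiplying by 2 years per growth lamina: 1898 × 2 = 3796 years.
Mean rate = 462.9 mm / 3796 years ≈ 0.122 mm/year.

0.122 mm/year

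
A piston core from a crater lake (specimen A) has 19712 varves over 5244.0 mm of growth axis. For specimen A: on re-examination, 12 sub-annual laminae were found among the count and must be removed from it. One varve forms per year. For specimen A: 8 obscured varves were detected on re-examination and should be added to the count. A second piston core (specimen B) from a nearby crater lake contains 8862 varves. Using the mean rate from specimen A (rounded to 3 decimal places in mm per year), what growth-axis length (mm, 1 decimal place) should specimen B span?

2357.3 mm

Specimen A: after corrections the count is 19712 − 12 + 8 = 19708 varves.
A: Extension rate ≈ 5244.0 / 19708 = 0.266 mm/year.
B's length ≈ 0.266 × 8862 = 2357.3 mm.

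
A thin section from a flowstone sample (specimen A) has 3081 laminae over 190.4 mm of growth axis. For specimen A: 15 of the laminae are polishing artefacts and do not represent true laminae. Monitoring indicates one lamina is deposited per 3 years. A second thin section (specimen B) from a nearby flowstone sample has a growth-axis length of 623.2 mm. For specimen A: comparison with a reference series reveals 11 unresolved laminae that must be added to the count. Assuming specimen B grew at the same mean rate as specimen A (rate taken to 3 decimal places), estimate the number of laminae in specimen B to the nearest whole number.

Specimen A: true lamina count = 3081 − 15 + 11 = 3077.
Specimen A: 3077 laminae at 3 years each span 3077 × 3 = 9231 years.
A: Mean rate = 190.4 mm / 9231 years ≈ 0.021 mm/yr.
For B, 623.2 / 0.021 = 29676.19 years; at 3 years per lamina that is 29676.19 / 3 ≈ 9892 laminae.

9892 laminae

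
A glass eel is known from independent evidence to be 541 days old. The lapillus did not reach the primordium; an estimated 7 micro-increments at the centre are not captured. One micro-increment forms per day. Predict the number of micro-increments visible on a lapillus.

One micro-increment per day gives 541 micro-increments over 541 days.
541 − 7 missed = 534 micro-increments expected in the prepared section.

534 micro-increments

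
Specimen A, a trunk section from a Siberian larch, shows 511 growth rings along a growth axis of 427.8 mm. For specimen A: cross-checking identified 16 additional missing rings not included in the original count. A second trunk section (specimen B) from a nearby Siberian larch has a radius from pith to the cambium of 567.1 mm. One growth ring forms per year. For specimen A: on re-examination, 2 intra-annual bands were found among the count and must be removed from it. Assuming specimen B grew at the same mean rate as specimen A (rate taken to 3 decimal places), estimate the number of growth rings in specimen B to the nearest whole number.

696 growth rings

Specimen A: correcting the raw count gives 511 − 2 + 16 = 525 true growth rings.
A: Mean rate = 427.8 mm / 525 years ≈ 0.815 mm/year.
B spans 567.1 / 0.815 = 695.83 years ≈ 696 growth rings.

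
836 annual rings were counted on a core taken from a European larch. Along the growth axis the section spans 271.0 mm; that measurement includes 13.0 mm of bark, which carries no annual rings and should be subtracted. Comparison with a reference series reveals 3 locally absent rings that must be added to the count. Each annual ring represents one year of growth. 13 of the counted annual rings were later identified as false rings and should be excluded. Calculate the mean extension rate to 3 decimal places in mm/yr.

Adjusted count: 836 − 13 + 3 = 826 annual rings.
The growth record spans 271.0 − 13.0 = 258.0 mm.
Extension rate ≈ 258.0 / 826 = 0.312 mm/yr.

0.312 mm/yr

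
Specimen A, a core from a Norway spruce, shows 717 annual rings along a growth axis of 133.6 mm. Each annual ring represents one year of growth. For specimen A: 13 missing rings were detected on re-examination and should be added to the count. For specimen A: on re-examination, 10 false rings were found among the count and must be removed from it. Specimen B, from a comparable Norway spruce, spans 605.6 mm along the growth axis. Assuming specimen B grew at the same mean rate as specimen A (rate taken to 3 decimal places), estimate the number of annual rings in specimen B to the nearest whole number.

3256 annual rings

Specimen A: true annual ring count = 717 − 10 + 13 = 720.
A: Extension rate ≈ 133.6 / 720 = 0.186 mm/year.
For B, 605.6 / 0.186 = 3255.91 years ≈ 3256 annual rings.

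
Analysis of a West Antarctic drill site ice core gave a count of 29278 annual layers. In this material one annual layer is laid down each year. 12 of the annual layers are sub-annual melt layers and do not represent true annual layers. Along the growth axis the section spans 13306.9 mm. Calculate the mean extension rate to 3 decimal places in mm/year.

0.455 mm/year

Correcting the raw count gives 29278 − 12 = 29266 true annual layers.
Extension rate ≈ 13306.9 / 29266 = 0.455 mm/year.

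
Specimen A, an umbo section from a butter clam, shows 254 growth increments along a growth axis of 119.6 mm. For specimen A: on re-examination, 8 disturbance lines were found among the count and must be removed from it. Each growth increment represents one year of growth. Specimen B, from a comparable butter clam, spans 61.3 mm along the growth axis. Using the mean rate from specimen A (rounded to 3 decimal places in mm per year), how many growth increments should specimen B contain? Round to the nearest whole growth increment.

126 growth increments

Specimen A: correcting the raw count gives 254 − 8 = 246 true growth increments.
A: Mean rate = 119.6 mm / 246 years ≈ 0.486 mm/yr.
B spans 61.3 / 0.486 = 126.13 years ≈ 126 growth increments.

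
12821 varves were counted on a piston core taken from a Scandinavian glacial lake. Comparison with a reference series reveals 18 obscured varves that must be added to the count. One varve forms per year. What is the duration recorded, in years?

12839 years

True varve count = 12821 + 18 = 12839.
At one varve per year, that is 12839 years.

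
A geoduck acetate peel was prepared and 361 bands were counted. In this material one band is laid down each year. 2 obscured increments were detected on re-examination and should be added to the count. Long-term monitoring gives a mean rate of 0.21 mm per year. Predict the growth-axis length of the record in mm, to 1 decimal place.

76.2 mm

After corrections the count is 361 + 2 = 363 bands.
Length ≈ 0.21 × 363 = 76.2 mm.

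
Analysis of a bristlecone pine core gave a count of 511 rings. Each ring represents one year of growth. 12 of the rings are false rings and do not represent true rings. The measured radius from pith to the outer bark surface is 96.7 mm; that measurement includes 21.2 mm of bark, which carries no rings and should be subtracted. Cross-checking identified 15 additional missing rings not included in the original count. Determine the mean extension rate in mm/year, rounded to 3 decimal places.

Correcting the raw count gives 511 − 12 + 15 = 514 true rings.
The growth record spans 96.7 − 21.2 = 75.5 mm.
75.5 mm over 514 years gives 75.5 / 514 ≈ 0.147 mm/year.

0.147 mm/year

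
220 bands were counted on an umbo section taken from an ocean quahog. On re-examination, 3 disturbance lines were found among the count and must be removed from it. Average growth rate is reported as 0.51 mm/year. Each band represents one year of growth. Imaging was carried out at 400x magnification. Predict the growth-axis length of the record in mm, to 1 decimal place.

True band count = 220 − 3 = 217.
Length ≈ 0.51 × 217 = 110.7 mm.

110.7 mm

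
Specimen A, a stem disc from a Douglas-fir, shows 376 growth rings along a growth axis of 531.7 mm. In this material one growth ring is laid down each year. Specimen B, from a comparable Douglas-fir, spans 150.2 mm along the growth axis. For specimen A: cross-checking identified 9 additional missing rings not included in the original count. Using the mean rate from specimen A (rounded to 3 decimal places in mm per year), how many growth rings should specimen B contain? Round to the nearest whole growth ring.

109 growth rings

Specimen A: true growth ring count = 376 + 9 = 385.
A: Extension rate ≈ 531.7 / 385 = 1.381 mm/year.
For B, 150.2 / 1.381 = 108.76 years ≈ 109 growth rings.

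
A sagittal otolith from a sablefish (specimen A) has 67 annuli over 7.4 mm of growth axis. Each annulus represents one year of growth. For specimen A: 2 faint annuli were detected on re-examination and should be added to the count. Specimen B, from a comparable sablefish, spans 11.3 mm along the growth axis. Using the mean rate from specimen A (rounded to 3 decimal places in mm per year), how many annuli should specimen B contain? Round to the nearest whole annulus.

106 annuli

Specimen A: true annulus count = 67 + 2 = 69.
A: Mean rate = 7.4 mm / 69 years ≈ 0.107 mm/year.
For B, 11.3 / 0.107 = 105.61 years ≈ 106 annuli.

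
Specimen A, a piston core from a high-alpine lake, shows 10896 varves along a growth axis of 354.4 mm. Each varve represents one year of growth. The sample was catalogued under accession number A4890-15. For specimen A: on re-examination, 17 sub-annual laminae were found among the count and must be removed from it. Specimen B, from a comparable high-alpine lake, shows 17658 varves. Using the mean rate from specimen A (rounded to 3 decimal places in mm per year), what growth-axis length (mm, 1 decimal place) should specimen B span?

Specimen A: correcting the raw count gives 10896 − 17 = 10879 true varves.
A: 354.4 mm over 10879 years gives 354.4 / 10879 ≈ 0.033 mm/yr.
B's length ≈ 0.033 × 17658 = 582.7 mm.

582.7 mm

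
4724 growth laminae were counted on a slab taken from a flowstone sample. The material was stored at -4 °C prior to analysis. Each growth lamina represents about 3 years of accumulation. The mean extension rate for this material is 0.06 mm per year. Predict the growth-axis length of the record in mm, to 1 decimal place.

850.3 mm

4724 growth laminae at 3 years each span 4724 × 3 = 14172 years.
14172 years at 0.06 mm/year gives 0.06 × 14172 = 850.3 mm.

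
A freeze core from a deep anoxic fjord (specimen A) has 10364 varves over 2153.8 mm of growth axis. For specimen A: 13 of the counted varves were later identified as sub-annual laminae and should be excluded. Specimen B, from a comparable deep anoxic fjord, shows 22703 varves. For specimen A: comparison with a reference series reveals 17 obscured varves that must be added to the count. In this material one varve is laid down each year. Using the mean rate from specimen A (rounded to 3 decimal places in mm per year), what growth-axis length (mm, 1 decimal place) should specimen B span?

Specimen A: after corrections the count is 10364 − 13 + 17 = 10368 varves.
A: 2153.8 mm over 10368 years gives 2153.8 / 10368 ≈ 0.208 mm/yr.
For B, 0.208 mm/year × 22703 years = 4722.2 mm.

4722.2 mm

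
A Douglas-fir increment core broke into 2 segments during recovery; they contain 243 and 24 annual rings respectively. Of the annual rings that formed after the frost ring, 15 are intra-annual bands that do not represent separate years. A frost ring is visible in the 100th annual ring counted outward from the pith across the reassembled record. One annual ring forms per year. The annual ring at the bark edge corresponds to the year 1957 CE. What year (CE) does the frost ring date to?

1805 CE

Total annual rings = 243 + 24 = 267.
267 − 100 = 167 annual rings lie beyond the frost ring toward the bark edge.
167 − 15 false = 152 true annual rings after the frost ring.
Counting back 152 years from 1957 CE places the frost ring in 1957 − 152 = 1805 CE.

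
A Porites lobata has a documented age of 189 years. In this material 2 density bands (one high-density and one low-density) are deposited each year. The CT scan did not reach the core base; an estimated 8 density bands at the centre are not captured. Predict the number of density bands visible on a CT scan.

370 density bands

189 years at 2 density bands per year gives 189 × 2 = 378 density bands.
Less the 8 uncaptured density bands: 378 − 8 = 370.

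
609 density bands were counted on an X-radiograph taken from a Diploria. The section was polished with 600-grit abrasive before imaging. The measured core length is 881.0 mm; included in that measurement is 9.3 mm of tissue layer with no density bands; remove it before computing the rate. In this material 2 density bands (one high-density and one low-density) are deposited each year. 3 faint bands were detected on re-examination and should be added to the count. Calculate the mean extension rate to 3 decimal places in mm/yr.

Correcting the raw count gives 609 + 3 = 612 true density bands.
612 density bands at 2 per year is 612 / 2 = 306 years.
Net length = 881.0 − 9.3 = 871.7 mm.
Mean rate = 871.7 mm / 306 years ≈ 2.849 mm/yr.

2.849 mm/yr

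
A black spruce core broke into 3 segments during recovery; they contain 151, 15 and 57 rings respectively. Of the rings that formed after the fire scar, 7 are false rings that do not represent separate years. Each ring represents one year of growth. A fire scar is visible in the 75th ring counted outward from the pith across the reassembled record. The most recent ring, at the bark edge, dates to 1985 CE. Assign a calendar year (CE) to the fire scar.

1844 CE

Total rings = 151 + 15 + 57 = 223.
Between ring 75 and the bark edge there are 223 − 75 = 148 rings.
Removing the 7 false rings leaves 148 − 7 = 141 true rings beyond the fire scar.
1985 − 141 = 1844 CE.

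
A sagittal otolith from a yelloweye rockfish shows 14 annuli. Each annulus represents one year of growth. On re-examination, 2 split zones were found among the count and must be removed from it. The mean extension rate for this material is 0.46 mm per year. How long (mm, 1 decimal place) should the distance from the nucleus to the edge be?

5.5 mm

After corrections the count is 14 − 2 = 12 annuli.
Length ≈ 0.46 × 12 = 5.5 mm.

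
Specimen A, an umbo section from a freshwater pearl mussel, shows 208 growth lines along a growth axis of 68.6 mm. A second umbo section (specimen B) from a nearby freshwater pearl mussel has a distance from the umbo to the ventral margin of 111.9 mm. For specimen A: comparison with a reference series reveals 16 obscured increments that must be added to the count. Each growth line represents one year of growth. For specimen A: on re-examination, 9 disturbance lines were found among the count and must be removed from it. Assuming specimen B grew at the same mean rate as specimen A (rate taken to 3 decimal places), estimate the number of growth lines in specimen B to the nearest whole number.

Specimen A: true growth line count = 208 − 9 + 16 = 215.
A: Mean rate = 68.6 mm / 215 years ≈ 0.319 mm/yr.
B spans 111.9 / 0.319 = 350.78 years ≈ 351 growth lines.

351 growth lines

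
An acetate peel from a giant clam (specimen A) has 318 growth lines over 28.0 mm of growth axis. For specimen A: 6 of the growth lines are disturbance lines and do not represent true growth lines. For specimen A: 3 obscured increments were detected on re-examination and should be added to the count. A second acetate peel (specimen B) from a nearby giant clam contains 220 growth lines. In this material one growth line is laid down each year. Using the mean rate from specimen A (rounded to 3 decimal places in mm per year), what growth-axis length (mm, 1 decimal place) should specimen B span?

Specimen A: adjusted count: 318 − 6 + 3 = 315 growth lines.
A: Mean rate = 28.0 mm / 315 years ≈ 0.089 mm per year.
B's length ≈ 0.089 × 220 = 19.6 mm.

19.6 mm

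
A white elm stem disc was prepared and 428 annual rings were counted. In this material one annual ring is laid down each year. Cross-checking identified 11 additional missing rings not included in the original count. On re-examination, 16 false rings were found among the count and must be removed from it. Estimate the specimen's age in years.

After corrections the count is 428 − 16 + 11 = 423 annual rings.
With a one-to-one annual ring periodicity this is 423 years.

423 years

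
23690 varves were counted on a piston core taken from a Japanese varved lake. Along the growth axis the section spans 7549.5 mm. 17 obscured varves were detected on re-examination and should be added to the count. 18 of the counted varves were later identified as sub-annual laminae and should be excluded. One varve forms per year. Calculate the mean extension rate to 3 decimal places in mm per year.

After corrections the count is 23690 − 18 + 17 = 23689 varves.
Mean rate = 7549.5 mm / 23689 years ≈ 0.319 mm per year.

0.319 mm per year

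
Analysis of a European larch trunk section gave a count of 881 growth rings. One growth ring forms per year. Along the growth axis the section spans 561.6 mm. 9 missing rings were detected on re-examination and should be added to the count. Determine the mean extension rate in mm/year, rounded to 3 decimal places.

Correcting the raw count gives 881 + 9 = 890 true growth rings.
Extension rate ≈ 561.6 / 890 = 0.631 mm/year.

0.631 mm/year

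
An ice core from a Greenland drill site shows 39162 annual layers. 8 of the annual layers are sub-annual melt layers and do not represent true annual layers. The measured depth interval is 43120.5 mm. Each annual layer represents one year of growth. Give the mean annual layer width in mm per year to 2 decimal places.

1.10 mm per year

After corrections the count is 39162 − 8 = 39154 annual layers.
Extension rate ≈ 43120.5 / 39154 = 1.10 mm per year.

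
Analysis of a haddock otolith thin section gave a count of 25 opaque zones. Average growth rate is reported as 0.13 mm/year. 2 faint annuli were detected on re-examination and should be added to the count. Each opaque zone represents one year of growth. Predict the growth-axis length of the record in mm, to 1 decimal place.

Correcting the raw count gives 25 + 2 = 27 true opaque zones.
Length ≈ 0.13 × 27 = 3.5 mm.

3.5 mm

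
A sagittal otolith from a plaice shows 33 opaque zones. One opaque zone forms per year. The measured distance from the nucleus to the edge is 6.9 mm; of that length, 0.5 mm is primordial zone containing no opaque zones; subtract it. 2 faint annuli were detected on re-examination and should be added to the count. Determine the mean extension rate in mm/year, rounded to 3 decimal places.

0.183 mm/year

Correcting the raw count gives 33 + 2 = 35 true opaque zones.
The growth record spans 6.9 − 0.5 = 6.4 mm.
Mean rate = 6.4 mm / 35 years ≈ 0.183 mm/year.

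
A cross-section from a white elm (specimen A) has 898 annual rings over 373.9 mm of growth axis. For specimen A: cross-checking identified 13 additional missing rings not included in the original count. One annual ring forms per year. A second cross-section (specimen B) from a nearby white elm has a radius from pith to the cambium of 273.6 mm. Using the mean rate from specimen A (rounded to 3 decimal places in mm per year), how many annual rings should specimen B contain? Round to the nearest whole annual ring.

667 annual rings

Specimen A: true annual ring count = 898 + 13 = 911.
A: Mean rate = 373.9 mm / 911 years ≈ 0.410 mm/year.
B spans 273.6 / 0.410 = 667.32 years ≈ 667 annual rings.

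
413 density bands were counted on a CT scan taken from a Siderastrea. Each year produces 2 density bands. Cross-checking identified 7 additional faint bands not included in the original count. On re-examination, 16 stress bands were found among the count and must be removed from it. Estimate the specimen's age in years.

True density band count = 413 − 16 + 7 = 404.
404 density bands at 2 per year is 404 / 2 = 202 years.

202 years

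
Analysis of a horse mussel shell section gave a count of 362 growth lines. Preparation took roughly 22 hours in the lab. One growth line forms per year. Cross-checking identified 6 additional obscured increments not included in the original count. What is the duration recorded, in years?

368 yr

Correcting the raw count gives 362 + 6 = 368 true growth lines.
At one growth line per year, that is 368 years.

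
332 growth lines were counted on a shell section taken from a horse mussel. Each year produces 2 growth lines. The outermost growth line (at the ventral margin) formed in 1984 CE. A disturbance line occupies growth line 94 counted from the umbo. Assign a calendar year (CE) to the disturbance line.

332 − 94 = 238 growth lines lie beyond the disturbance line toward the ventral margin.
With 2 growth lines per year, 238 / 2 = 119 years.
Counting back 119 years from 1984 CE places the disturbance line in 1984 − 119 = 1865 CE.

1865 CE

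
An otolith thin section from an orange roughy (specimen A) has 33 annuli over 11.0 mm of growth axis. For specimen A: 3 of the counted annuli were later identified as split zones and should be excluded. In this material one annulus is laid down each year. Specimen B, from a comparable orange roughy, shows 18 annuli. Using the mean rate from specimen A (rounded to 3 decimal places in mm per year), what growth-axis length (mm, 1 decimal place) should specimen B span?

Specimen A: true annulus count = 33 − 3 = 30.
A: Mean rate = 11.0 mm / 30 years ≈ 0.367 mm/year.
B's length ≈ 0.367 × 18 = 6.6 mm.

6.6 mm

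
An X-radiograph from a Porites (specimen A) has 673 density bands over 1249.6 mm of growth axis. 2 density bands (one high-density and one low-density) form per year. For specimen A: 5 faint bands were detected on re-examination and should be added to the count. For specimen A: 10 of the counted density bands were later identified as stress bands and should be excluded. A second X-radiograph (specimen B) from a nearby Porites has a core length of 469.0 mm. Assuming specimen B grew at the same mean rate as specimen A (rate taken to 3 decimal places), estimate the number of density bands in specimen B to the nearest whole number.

251 density bands

Specimen A: true density band count = 673 − 10 + 5 = 668.
Specimen A: with 2 density bands per year, 668 / 2 = 334 years.
A: 1249.6 mm over 334 years gives 1249.6 / 334 ≈ 3.741 mm per year.
Specimen B: 469.0 mm / 3.741 mm per year = 125.37 years; at 2 density bands per year that is 125.37 × 2 ≈ 251 density bands.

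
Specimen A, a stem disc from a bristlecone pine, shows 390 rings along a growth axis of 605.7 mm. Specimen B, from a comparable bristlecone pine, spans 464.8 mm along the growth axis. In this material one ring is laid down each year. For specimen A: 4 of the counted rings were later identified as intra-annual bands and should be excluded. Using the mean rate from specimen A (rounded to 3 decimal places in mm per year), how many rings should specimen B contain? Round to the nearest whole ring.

Specimen A: after corrections the count is 390 − 4 = 386 rings.
A: 605.7 mm over 386 years gives 605.7 / 386 ≈ 1.569 mm/yr.
B spans 464.8 / 1.569 = 296.24 years ≈ 296 rings.

296 rings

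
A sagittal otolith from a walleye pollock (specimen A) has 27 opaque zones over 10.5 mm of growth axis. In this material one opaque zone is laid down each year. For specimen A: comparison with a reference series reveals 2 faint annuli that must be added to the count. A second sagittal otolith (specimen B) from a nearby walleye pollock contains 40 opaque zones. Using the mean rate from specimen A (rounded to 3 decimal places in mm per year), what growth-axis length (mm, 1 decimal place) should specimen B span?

14.5 mm

Specimen A: correcting the raw count gives 27 + 2 = 29 true opaque zones.
A: Extension rate ≈ 10.5 / 29 = 0.362 mm per year.
For B, 0.362 mm/year × 40 years = 14.5 mm.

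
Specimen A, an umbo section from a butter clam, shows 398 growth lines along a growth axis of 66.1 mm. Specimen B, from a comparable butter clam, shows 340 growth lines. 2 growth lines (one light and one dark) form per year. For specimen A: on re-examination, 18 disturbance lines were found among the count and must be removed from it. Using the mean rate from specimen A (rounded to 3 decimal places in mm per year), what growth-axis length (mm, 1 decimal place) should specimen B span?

59.2 mm

Specimen A: after corrections the count is 398 − 18 = 380 growth lines.
Specimen A: with 2 growth lines per year, 380 / 2 = 190 years.
A: 66.1 mm over 190 years gives 66.1 / 190 ≈ 0.348 mm/year.
Specimen B: 340 growth lines at 2 per year is 340 / 2 = 170 years. B's length ≈ 0.348 × 170 = 59.2 mm.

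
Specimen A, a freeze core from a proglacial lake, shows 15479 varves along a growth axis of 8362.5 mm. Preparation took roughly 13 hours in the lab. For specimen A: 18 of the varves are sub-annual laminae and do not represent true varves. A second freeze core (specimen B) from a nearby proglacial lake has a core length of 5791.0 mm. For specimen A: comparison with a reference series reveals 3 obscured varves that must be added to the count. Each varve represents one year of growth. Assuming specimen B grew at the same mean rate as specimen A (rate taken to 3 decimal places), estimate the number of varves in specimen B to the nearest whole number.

10704 varves

Specimen A: true varve count = 15479 − 18 + 3 = 15464.
A: 8362.5 mm over 15464 years gives 8362.5 / 15464 ≈ 0.541 mm per year.
Specimen B: 5791.0 mm / 0.541 mm per year = 10704.25 years ≈ 10704 varves.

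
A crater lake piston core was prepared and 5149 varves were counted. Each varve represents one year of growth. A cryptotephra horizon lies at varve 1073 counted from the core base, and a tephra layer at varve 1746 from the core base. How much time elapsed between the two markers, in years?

673 years

The two markers are separated by 1746 − 1073 = 673 varves.
At one varve per year, 673 years elapsed between them.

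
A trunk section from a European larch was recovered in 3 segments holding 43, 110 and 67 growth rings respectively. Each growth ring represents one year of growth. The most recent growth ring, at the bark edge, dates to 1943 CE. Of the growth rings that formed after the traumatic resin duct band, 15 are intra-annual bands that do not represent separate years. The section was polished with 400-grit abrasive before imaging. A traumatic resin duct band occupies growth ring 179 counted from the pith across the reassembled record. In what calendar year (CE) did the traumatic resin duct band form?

Total growth rings = 43 + 110 + 67 = 220.
Between growth ring 179 and the bark edge there are 220 − 179 = 41 growth rings.
Excluding 15 false growth rings: 41 − 15 = 26.
1943 − 26 = 1917 CE.

1917 CE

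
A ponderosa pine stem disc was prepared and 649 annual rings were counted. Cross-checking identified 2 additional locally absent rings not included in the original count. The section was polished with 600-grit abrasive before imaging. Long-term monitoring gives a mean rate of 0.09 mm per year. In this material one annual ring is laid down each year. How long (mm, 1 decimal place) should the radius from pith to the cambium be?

True annual ring count = 649 + 2 = 651.
Length ≈ 0.09 × 651 = 58.6 mm.

58.6 mm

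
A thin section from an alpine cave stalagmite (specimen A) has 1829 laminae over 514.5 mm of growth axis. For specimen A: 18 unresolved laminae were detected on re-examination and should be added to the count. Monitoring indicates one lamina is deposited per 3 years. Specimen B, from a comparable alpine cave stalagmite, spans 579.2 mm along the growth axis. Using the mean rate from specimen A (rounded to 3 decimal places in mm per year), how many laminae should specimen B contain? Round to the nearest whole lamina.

2076 laminae

Specimen A: after corrections the count is 1829 + 18 = 1847 laminae.
Specimen A: 1847 laminae at 3 years each span 1847 × 3 = 5541 years.
A: Mean rate = 514.5 mm / 5541 years ≈ 0.093 mm/year.
For B, 579.2 / 0.093 = 6227.96 years; at 3 years per lamina that is 6227.96 / 3 ≈ 2076 laminae.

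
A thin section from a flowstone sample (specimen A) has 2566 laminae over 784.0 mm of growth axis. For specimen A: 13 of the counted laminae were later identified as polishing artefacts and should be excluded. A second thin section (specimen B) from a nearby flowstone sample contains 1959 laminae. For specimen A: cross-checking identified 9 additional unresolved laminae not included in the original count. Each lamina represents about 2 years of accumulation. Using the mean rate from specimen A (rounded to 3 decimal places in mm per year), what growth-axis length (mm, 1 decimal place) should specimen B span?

599.5 mm

Specimen A: correcting the raw count gives 2566 − 13 + 9 = 2562 true laminae.
Specimen A: multiplying by 2 years per lamina: 2562 × 2 = 5124 years.
A: Mean rate = 784.0 mm / 5124 years ≈ 0.153 mm/yr.
Specimen B: 1959 laminae at 2 years each span 1959 × 2 = 3918 years. For B, 0.153 mm/year × 3918 years = 599.5 mm.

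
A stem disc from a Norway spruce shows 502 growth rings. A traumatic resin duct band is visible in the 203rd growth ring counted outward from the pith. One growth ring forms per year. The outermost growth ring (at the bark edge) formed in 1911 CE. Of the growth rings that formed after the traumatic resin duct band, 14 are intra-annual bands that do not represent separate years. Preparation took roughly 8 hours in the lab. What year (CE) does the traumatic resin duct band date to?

1626 CE

502 − 203 = 299 growth rings lie beyond the traumatic resin duct band toward the bark edge.
Removing the 14 false growth rings leaves 299 − 14 = 285 true growth rings beyond the traumatic resin duct band.
1911 − 285 = 1626 CE.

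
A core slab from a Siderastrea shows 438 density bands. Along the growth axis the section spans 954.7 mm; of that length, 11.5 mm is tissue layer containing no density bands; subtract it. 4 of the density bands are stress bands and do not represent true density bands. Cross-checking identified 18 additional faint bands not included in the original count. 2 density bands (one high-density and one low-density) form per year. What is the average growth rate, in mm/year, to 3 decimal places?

4.173 mm/year

Adjusted count: 438 − 4 + 18 = 452 density bands.
452 density bands at 2 per year is 452 / 2 = 226 years.
The growth record spans 954.7 − 11.5 = 943.2 mm.
943.2 mm over 226 years gives 943.2 / 226 ≈ 4.173 mm/year.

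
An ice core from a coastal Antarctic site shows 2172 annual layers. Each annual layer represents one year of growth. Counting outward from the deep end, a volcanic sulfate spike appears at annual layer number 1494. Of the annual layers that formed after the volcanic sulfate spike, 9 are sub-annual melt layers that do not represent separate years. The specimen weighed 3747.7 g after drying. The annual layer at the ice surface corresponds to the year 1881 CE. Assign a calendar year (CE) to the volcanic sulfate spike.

1212 CE

The volcanic sulfate spike sits at annual layer 1494 from the deep end, so 2172 − 1494 = 678 annual layers formed after it.
Excluding 9 false annual layers: 678 − 9 = 669.
1881 − 669 = 1212 CE.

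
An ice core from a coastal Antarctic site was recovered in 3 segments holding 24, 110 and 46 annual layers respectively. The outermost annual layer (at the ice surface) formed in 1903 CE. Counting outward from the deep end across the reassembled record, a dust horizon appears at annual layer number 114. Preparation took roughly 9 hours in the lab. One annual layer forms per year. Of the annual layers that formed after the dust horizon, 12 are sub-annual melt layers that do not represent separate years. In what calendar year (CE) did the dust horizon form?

1849 CE

Total annual layers = 24 + 110 + 46 = 180.
Between annual layer 114 and the ice surface there are 180 − 114 = 66 annual layers.
66 − 12 false = 54 true annual layers after the dust horizon.
Counting back 54 years from 1903 CE places the dust horizon in 1903 − 54 = 1849 CE.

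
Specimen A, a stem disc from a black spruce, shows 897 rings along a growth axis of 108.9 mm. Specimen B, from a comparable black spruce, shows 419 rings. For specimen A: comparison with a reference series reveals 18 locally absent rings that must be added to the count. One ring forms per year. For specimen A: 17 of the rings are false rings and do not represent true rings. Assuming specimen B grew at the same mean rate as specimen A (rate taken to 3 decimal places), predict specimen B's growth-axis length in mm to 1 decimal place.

Specimen A: after corrections the count is 897 − 17 + 18 = 898 rings.
A: Mean rate = 108.9 mm / 898 years ≈ 0.121 mm per year.
B's length ≈ 0.121 × 419 = 50.7 mm.

50.7 mm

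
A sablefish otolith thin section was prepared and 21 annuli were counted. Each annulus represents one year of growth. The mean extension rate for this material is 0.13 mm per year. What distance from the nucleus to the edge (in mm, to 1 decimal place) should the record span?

2.7 mm

21 years of growth are recorded.
Predicted length = 0.13 mm/year × 21 years = 2.7 mm.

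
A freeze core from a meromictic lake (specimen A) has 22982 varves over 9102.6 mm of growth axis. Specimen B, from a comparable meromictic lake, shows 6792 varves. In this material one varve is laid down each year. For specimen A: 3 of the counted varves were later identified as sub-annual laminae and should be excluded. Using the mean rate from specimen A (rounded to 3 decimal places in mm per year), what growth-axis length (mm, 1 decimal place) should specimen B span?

2689.6 mm

Specimen A: adjusted count: 22982 − 3 = 22979 varves.
A: Mean rate = 9102.6 mm / 22979 years ≈ 0.396 mm/yr.
For B, 0.396 mm/year × 6792 years = 2689.6 mm.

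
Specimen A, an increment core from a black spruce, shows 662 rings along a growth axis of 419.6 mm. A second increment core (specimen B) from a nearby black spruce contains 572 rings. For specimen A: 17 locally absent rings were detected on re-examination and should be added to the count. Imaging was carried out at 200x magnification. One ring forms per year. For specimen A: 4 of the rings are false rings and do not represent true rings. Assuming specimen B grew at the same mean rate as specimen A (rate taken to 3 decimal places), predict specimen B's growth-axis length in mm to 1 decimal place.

355.8 mm

Specimen A: after corrections the count is 662 − 4 + 17 = 675 rings.
A: Mean rate = 419.6 mm / 675 years ≈ 0.622 mm per year.
For B, 0.622 mm/year × 572 years = 355.8 mm.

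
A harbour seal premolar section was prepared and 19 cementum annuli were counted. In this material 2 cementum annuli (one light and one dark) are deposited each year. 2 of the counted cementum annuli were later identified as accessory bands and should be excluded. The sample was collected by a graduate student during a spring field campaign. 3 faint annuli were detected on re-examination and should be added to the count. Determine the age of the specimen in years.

10 years

Adjusted count: 19 − 2 + 3 = 20 cementum annuli.
With 2 cementum annuli per year, 20 / 2 = 10 years.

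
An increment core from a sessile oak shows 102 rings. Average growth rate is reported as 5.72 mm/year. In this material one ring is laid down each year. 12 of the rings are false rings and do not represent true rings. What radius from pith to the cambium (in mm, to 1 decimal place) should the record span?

True ring count = 102 − 12 = 90.
Predicted length = 5.72 mm/year × 90 years = 514.8 mm.

514.8 mm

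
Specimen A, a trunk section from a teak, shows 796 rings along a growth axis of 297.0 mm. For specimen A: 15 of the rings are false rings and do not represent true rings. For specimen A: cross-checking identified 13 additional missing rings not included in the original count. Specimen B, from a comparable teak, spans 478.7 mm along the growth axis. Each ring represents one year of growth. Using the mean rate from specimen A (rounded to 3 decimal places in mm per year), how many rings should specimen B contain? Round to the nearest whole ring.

Specimen A: correcting the raw count gives 796 − 15 + 13 = 794 true rings.
A: 297.0 mm over 794 years gives 297.0 / 794 ≈ 0.374 mm/year.
B spans 478.7 / 0.374 = 1279.95 years ≈ 1280 rings.

1280 rings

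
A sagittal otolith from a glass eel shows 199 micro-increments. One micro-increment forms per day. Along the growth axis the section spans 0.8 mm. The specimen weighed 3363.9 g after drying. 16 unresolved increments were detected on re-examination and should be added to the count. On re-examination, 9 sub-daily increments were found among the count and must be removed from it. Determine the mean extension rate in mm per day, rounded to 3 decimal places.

0.004 mm per day

Adjusted count: 199 − 9 + 16 = 206 micro-increments.
Mean rate = 0.8 mm / 206 days ≈ 0.004 mm per day.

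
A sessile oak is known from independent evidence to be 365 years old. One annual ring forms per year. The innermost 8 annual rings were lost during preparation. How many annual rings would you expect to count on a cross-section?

At one annual ring per year, 365 years correspond to 365 annual rings.
Less the 8 uncaptured annual rings: 365 − 8 = 357.

357 annual rings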